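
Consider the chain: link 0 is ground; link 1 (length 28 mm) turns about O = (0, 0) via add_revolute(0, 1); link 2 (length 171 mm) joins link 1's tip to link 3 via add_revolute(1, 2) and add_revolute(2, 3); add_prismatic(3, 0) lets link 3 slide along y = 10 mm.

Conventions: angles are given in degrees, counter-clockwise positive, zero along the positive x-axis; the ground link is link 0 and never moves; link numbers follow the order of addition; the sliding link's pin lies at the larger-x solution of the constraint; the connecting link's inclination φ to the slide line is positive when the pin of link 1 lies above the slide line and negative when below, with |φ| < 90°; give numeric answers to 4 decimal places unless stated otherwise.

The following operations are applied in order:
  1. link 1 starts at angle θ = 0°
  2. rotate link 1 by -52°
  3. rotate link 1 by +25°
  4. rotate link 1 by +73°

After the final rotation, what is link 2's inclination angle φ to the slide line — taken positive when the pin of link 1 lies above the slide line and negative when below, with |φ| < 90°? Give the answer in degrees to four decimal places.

geometry: r = 28 mm, L = 171 mm, e = 10 mm; θ starts at 0°
rotate link 1 by -52°: θ ← 0° -52° = -52°
rotate link 1 by +25°: θ ← -52° +25° = -27°
rotate link 1 by +73°: θ ← -27° +73° = 46°
h = r sin θ − e = 20.141514 − 10 = 10.141514
sin φ = h / L = 10.141514 / 171 = 0.05930710
φ = arcsin(0.05930710) = 3.400042°

3.4000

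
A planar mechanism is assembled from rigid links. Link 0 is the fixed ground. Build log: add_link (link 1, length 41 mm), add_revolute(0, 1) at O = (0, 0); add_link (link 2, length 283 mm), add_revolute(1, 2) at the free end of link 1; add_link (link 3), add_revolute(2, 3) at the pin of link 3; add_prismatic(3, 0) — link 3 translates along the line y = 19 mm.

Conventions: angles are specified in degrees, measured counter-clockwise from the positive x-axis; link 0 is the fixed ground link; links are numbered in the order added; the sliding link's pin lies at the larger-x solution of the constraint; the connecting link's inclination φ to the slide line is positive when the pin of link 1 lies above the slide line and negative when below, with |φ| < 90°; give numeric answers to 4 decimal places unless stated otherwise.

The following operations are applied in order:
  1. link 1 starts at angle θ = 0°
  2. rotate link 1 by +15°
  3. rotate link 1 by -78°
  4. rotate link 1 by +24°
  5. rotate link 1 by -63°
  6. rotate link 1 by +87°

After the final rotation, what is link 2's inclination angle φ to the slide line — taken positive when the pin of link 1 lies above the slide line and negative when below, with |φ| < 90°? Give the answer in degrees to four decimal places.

geometry: r = 41 mm, L = 283 mm, e = 19 mm; θ starts at 0°
rotate link 1 by +15°: θ ← 0° +15° = 15°
rotate link 1 by -78°: θ ← 15° -78° = -63°
rotate link 1 by +24°: θ ← -63° +24° = -39°
rotate link 1 by -63°: θ ← -39° -63° = -102°
rotate link 1 by +87°: θ ← -102° +87° = -15°
h = r sin θ − e = -10.611581 − 19 = -29.611581
sin φ = h / L = -29.611581 / 283 = -0.10463456
φ = arcsin(-0.10463456) = -6.006112°

-6.0061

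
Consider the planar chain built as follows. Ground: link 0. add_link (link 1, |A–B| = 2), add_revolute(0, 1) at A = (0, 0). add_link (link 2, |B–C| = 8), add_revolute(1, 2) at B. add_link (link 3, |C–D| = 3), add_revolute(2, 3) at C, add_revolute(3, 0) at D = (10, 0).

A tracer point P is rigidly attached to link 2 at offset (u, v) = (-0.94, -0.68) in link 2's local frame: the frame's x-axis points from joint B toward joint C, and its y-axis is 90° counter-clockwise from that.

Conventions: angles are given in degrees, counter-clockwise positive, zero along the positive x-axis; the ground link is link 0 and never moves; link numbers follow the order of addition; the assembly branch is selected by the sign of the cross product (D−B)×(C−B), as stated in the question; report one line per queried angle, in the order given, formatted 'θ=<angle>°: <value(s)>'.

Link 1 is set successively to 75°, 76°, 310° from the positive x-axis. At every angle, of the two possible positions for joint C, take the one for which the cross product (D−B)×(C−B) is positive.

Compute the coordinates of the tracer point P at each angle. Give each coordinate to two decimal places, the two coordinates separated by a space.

A=(0,0), D=(10.00,0)
θ=75°: B = A + 2.00·(cos75°, sin75°) = (0.5176, 1.9319)
θ=75°: |BD| = 9.6772
θ=75°: circle(B,8.00) ∩ circle(D,3.00): a=7.6803, h=2.2389
θ=75°:   candidates: C₊=(8.4903,2.5925) cross=21.666; C₋=(7.5964,-1.7952) cross=-21.666
θ=75°:   branch + wants cross > 0 → take C=(8.4903,2.5925) (cross=21.666)
θ=75°: ex = (C−B)/|BC| = (0.9966,0.0826); ey = (-0.0826,0.9966)
θ=75°: P = B + -0.94·ex + -0.68·ey = (-0.3630,1.1766)
θ=76°: B = A + 2.00·(cos76°, sin76°) = (0.4838, 1.9406)
θ=76°: |BD| = 9.7120
θ=76°: circle(B,8.00) ∩ circle(D,3.00): a=7.6876, h=2.2139
θ=76°:   candidates: C₊=(8.4587,2.5738) cross=21.502; C₋=(7.5740,-1.7648) cross=-21.502
θ=76°:   branch + wants cross > 0 → take C=(8.4587,2.5738) (cross=21.502)
θ=76°: ex = (C−B)/|BC| = (0.9969,0.0792); ey = (-0.0792,0.9969)
θ=76°: P = B + -0.94·ex + -0.68·ey = (-0.3994,1.1883)
θ=310°: B = A + 2.00·(cos310°, sin310°) = (1.2856, -1.5321)
θ=310°: |BD| = 8.8481
θ=310°: circle(B,8.00) ∩ circle(D,3.00): a=7.5321, h=2.6959
θ=310°:   candidates: C₊=(8.2370,2.4273) cross=23.854; C₋=(9.1707,-2.8831) cross=-23.854
θ=310°:   branch + wants cross > 0 → take C=(8.2370,2.4273) (cross=23.854)
θ=310°: ex = (C−B)/|BC| = (0.8689,0.4949); ey = (-0.4949,0.8689)
θ=310°: P = B + -0.94·ex + -0.68·ey = (0.8053,-2.5882)

θ=75°: -0.36 1.18
θ=76°: -0.40 1.19
θ=310°: 0.81 -2.59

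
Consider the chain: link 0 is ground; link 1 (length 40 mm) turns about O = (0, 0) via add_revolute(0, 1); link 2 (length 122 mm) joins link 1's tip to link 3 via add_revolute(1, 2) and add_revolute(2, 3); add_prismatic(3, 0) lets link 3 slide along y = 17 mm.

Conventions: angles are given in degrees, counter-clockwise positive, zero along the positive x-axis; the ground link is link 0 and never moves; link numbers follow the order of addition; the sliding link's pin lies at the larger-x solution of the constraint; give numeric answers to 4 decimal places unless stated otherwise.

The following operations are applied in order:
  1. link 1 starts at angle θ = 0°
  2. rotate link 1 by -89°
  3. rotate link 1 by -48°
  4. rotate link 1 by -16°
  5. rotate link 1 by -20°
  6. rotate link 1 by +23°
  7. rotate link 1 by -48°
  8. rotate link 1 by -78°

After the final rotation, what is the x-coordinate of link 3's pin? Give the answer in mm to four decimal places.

geometry: r = 40 mm, L = 122 mm, e = 17 mm; θ starts at 0°
rotate link 1 by -89°: θ ← 0° -89° = -89°
rotate link 1 by -48°: θ ← -89° -48° = -137°
rotate link 1 by -16°: θ ← -137° -16° = -153°
rotate link 1 by -20°: θ ← -153° -20° = -173°
rotate link 1 by +23°: θ ← -173° +23° = -150°
rotate link 1 by -48°: θ ← -150° -48° = -198°
rotate link 1 by -78°: θ ← -198° -78° = -276°
crank pin P = (r cos θ, r sin θ) = (4.181139, 39.780876)
h = r sin θ − e = 39.780876 − 17 = 22.780876
x = r cos θ + √(L² − h²) = 4.181139 + 119.854210 = 124.035349

124.0353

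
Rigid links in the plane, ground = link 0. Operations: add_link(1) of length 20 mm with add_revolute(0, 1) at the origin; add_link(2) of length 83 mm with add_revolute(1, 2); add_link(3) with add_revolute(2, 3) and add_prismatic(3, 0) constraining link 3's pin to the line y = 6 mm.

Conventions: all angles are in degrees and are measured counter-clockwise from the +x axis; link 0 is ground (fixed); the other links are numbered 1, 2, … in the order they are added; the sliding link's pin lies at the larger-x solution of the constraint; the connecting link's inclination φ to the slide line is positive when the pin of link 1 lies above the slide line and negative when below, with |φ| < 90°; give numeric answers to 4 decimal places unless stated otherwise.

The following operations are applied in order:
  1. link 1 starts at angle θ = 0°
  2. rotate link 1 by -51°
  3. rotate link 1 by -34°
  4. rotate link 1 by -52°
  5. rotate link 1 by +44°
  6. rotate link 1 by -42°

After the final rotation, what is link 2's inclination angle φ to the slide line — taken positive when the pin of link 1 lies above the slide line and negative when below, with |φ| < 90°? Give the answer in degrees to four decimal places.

geometry: r = 20 mm, L = 83 mm, e = 6 mm; θ starts at 0°
rotate link 1 by -51°: θ ← 0° -51° = -51°
rotate link 1 by -34°: θ ← -51° -34° = -85°
rotate link 1 by -52°: θ ← -85° -52° = -137°
rotate link 1 by +44°: θ ← -137° +44° = -93°
rotate link 1 by -42°: θ ← -93° -42° = -135°
h = r sin θ − e = -14.142136 − 6 = -20.142136
sin φ = h / L = -20.142136 / 83 = -0.24267633
φ = arcsin(-0.24267633) = -14.044554°

-14.0446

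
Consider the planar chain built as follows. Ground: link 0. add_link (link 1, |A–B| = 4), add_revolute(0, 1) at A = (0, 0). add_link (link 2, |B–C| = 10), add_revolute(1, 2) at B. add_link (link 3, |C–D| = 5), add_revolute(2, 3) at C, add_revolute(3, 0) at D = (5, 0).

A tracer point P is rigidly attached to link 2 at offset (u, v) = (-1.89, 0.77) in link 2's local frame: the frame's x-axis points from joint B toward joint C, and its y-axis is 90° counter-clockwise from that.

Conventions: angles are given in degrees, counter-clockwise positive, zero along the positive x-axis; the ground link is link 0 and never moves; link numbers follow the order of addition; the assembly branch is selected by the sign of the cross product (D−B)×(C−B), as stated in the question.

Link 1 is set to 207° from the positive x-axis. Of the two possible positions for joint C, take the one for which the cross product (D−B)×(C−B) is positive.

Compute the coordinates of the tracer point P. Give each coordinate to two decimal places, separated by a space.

A=(0,0), D=(5.00,0)
B = A + 4.00·(cos207°, sin207°) = (-3.5640, -1.8160)
|BD| = 8.7544
circle(B,10.00) ∩ circle(D,5.00): a=8.6608, h=4.9991
  candidates: C₊=(3.8714,4.8710) cross=43.765; C₋=(5.9453,-4.9098) cross=-43.765
  branch + wants cross > 0 → take C=(3.8714,4.8710) (cross=43.765)
ex = (C−B)/|BC| = (0.7435,0.6687); ey = (-0.6687,0.7435)
P = B + -1.89·ex + 0.77·ey = (-5.4842,-2.5073)

-5.48 -2.51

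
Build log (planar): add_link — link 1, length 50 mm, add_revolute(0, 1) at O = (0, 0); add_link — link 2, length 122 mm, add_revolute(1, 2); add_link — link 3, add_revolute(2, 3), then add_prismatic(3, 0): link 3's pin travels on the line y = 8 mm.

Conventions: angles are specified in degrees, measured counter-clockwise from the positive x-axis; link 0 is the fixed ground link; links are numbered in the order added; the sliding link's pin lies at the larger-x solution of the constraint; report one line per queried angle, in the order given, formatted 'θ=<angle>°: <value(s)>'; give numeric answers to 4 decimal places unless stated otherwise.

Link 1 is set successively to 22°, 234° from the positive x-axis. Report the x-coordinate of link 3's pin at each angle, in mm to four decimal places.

geometry: r = 50 mm, L = 122 mm, e = 8 mm
θ=22°: crank pin P = (r cos θ, r sin θ) = (46.359193, 18.730330)
θ=22°: h = r sin θ − e = 18.730330 − 8 = 10.730330
θ=22°: x = r cos θ + √(L² − h²) = 46.359193 + 121.527199 = 167.886391
θ=234°: crank pin P = (r cos θ, r sin θ) = (-29.389263, -40.450850)
θ=234°: h = r sin θ − e = -40.450850 − 8 = -48.450850
θ=234°: x = r cos θ + √(L² − h²) = -29.389263 + 111.966581 = 82.577318

θ=22°: 167.8864
θ=234°: 82.5773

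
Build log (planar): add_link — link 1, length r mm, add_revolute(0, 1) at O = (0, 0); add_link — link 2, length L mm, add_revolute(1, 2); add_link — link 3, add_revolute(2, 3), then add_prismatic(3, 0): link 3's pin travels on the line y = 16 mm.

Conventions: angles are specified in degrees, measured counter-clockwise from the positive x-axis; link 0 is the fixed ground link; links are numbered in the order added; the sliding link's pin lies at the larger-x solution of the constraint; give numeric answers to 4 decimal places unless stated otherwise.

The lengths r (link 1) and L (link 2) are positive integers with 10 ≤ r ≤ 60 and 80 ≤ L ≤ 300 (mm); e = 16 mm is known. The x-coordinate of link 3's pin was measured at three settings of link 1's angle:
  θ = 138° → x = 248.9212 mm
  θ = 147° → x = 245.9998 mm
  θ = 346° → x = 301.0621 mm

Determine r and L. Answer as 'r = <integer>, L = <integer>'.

constraint per measurement: (x − r cos θ)² + (r sin θ − e)² = L²
subtracting the θ₁ and θ₂ equations cancels the r² and L² terms:
r = (x₁² − x₂²) / (2[(x₁cos θ₁ + e sin θ₁) − (x₂cos θ₂ + e sin θ₂)]) = 31.0003 → r = 31
L² = (x₁ − r cos θ₁)² + (r sin θ₁ − e)² = 73984.0254 → L = 272.0000 → L = 272
check at θ₃=346°: x = 301.0621 (printed 301.0621) ✓

r = 31, L = 272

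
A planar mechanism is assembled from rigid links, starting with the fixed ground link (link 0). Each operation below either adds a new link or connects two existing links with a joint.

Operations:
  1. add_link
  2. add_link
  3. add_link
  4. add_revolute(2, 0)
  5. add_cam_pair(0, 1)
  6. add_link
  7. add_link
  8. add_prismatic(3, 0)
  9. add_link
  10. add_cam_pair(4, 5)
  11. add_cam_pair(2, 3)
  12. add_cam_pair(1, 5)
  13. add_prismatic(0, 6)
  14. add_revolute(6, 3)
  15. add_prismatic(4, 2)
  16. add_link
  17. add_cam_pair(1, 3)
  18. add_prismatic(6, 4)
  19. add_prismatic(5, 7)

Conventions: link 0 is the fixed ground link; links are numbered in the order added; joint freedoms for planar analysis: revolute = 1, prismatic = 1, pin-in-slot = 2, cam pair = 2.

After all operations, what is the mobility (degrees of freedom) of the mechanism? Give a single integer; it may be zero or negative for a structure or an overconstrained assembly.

(L,J1,J2)=(1,0,0); link0 fixed
link1: (2,0,0)
link2: (3,0,0)
link3: (4,0,0)
R 2-0 [J1]: (4,1,0)
C 0-1 [J2]: (4,1,1)
link4: (5,1,1)
link5: (6,1,1)
P 3-0 [J1]: (6,2,1)
link6: (7,2,1)
C 4-5 [J2]: (7,2,2)
C 2-3 [J2]: (7,2,3)
C 1-5 [J2]: (7,2,4)
P 0-6 [J1]: (7,3,4)
R 6-3 [J1]: (7,4,4)
P 4-2 [J1]: (7,5,4)
link7: (8,5,4)
C 1-3 [J2]: (8,5,5)
P 6-4 [J1]: (8,6,5)
P 5-7 [J1]: (8,7,5)
Grübler: 3·7 − 2·7 − 5 = 2

M = 2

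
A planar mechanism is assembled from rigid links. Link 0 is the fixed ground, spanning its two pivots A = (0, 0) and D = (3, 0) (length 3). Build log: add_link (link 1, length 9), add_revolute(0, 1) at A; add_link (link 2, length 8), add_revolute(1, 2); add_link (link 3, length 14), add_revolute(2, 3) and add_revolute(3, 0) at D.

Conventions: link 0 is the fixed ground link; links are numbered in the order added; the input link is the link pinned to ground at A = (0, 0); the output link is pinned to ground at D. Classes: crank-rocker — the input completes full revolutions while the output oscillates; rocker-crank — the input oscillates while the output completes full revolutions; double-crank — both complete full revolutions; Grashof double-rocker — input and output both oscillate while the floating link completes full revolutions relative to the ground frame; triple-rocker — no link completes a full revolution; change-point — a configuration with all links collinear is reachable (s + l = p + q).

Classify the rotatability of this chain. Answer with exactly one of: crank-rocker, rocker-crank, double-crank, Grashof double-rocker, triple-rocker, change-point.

lengths: ground=3, input=9, coupler=8, output=14
sorted: s=3 (shortest), l=14 (longest), p+q=17
s + l = 17 vs p + q = 17
s + l = p + q → change-point (collinear configuration reachable)

change-point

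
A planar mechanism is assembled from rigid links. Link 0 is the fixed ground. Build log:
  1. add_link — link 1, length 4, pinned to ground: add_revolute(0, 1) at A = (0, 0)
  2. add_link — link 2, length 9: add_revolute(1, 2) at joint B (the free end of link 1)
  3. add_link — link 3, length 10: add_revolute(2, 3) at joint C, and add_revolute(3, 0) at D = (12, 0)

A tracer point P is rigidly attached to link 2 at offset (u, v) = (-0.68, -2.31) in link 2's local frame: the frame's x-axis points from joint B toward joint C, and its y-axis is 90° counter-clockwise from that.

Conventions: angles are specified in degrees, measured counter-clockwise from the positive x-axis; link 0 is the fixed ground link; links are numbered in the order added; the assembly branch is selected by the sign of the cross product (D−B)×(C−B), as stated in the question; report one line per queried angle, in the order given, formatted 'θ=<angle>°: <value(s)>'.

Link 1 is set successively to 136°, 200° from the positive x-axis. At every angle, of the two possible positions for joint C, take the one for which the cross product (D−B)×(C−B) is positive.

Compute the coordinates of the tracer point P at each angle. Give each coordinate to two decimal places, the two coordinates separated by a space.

A=(0,0), D=(12.00,0)
θ=136°: B = A + 4.00·(cos136°, sin136°) = (-2.8774, 2.7786)
θ=136°: |BD| = 15.1346
θ=136°: circle(B,9.00) ∩ circle(D,10.00): a=6.9396, h=5.7308
θ=136°:   candidates: C₊=(4.9964,7.1379) cross=86.733; C₋=(2.8921,-4.1288) cross=-86.733
θ=136°:   branch + wants cross > 0 → take C=(4.9964,7.1379) (cross=86.733)
θ=136°: ex = (C−B)/|BC| = (0.8749,0.4844); ey = (-0.4844,0.8749)
θ=136°: P = B + -0.68·ex + -2.31·ey = (-2.3534,0.4283)
θ=200°: B = A + 4.00·(cos200°, sin200°) = (-3.7588, -1.3681)
θ=200°: |BD| = 15.8180
θ=200°: circle(B,9.00) ∩ circle(D,10.00): a=7.3084, h=5.2523
θ=200°:   candidates: C₊=(3.0680,4.4966) cross=83.081; C₋=(3.9765,-5.9686) cross=-83.081
θ=200°:   branch + wants cross > 0 → take C=(3.0680,4.4966) (cross=83.081)
θ=200°: ex = (C−B)/|BC| = (0.7585,0.6516); ey = (-0.6516,0.7585)
θ=200°: P = B + -0.68·ex + -2.31·ey = (-2.7693,-3.5634)

θ=136°: -2.35 0.43
θ=200°: -2.77 -3.56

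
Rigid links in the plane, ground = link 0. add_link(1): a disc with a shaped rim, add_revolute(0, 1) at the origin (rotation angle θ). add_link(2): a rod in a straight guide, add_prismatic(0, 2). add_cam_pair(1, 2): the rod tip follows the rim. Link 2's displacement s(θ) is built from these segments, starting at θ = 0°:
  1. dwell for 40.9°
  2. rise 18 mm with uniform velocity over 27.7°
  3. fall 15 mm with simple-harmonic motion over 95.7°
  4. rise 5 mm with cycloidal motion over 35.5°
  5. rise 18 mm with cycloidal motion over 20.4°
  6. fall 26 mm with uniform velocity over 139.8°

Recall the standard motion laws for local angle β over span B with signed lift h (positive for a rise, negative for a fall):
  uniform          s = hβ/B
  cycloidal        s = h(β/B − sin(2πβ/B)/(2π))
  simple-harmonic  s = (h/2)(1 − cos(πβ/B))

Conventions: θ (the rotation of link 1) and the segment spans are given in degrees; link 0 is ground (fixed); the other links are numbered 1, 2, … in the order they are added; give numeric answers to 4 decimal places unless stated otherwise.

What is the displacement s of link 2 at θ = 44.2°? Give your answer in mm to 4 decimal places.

segment 1 (0° to 40.9°, dwell): s unchanged at 0.0000
θ = 44.2° falls in segment 2 (40.9° to 68.6°, uniform, h = 18): β = 44.2 − 40.9 = 3.3°, B = 27.7°; Δs = 18·3.3/27.7 = 2.1444; s = 0.0000 + 2.1444 = 2.1444

2.1444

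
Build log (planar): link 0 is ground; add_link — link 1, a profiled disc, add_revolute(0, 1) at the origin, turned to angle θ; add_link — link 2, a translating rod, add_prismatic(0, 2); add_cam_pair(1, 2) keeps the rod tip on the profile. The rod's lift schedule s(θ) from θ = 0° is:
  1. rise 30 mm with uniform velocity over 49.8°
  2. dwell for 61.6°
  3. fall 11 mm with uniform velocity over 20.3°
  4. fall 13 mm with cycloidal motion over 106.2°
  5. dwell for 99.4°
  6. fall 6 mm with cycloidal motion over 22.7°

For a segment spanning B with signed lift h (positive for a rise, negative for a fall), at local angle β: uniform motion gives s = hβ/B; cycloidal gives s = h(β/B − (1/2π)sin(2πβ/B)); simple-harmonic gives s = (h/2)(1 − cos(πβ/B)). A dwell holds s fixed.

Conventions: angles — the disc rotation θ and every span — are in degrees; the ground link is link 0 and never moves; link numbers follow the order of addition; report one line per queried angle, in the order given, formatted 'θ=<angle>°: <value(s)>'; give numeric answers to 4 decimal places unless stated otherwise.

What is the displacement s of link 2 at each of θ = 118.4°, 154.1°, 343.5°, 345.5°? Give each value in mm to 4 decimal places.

seg 1 [0°–49.8°] uniform, h=30: full span → s += 30 → s = 30.0000
seg 2 [49.8°–111.4°] dwell: s stays 30.0000
seg 3 [111.4°–131.7°] uniform, h=-11: θ=118.4° here. β=7, B=20.3. -11·7/20.3 = -3.7931 → s = 26.2069
seg 3 [111.4°–131.7°] uniform, h=-11: full span → s += -11 → s = 19.0000
seg 4 [131.7°–237.9°] cycloidal, h=-13: θ=154.1° here. β=22.4, B=106.2. -13·(0.2109 − sin(2π·0.2109)/(2π)) = -0.7350 → s = 18.2650
seg 4 [131.7°–237.9°] cycloidal, h=-13: full span → s += -13 → s = 6.0000
seg 5 [237.9°–337.3°] dwell: s stays 6.0000
seg 6 [337.3°–360°] cycloidal, h=-6: θ=343.5° here. β=6.2, B=22.7. -6·(0.2731 − sin(2π·0.2731)/(2π)) = -0.6939 → s = 5.3061
seg 6 [337.3°–360°] cycloidal, h=-6: θ=345.5° here. β=8.2, B=22.7. -6·(0.3612 − sin(2π·0.3612)/(2π)) = -1.4364 → s = 4.5636

θ=118.4°: 26.2069
θ=154.1°: 18.2650
θ=343.5°: 5.3061
θ=345.5°: 4.5636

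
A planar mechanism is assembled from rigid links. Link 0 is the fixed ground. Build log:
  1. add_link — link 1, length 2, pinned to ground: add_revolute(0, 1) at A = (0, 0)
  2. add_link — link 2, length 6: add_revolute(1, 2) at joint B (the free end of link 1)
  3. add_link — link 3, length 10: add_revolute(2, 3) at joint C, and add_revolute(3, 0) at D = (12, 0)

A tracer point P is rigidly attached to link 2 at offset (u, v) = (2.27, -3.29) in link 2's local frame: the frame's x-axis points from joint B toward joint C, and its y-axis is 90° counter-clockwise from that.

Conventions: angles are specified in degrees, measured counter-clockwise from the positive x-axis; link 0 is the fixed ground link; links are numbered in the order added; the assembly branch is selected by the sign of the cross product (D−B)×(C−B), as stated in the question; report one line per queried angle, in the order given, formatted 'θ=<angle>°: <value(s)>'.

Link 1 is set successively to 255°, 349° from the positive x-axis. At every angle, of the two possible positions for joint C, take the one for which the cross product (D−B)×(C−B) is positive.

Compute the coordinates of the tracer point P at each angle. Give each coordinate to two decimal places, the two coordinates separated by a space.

A=(0,0), D=(12.00,0)
θ=255°: B = A + 2.00·(cos255°, sin255°) = (-0.5176, -1.9319)
θ=255°: |BD| = 12.6658
θ=255°: circle(B,6.00) ∩ circle(D,10.00): a=3.8064, h=4.6380
θ=255°:   candidates: C₊=(2.5368,3.2325) cross=58.744; C₋=(3.9517,-5.9350) cross=-58.744
θ=255°:   branch + wants cross > 0 → take C=(2.5368,3.2325) (cross=58.744)
θ=255°: ex = (C−B)/|BC| = (0.5091,0.8607); ey = (-0.8607,0.5091)
θ=255°: P = B + 2.27·ex + -3.29·ey = (3.4697,-1.6529)
θ=349°: B = A + 2.00·(cos349°, sin349°) = (1.9633, -0.3816)
θ=349°: |BD| = 10.0440
θ=349°: circle(B,6.00) ∩ circle(D,10.00): a=1.8360, h=5.7122
θ=349°:   candidates: C₊=(3.5809,5.3962) cross=57.373; C₋=(4.0150,-6.0199) cross=-57.373
θ=349°:   branch + wants cross > 0 → take C=(3.5809,5.3962) (cross=57.373)
θ=349°: ex = (C−B)/|BC| = (0.2696,0.9630); ey = (-0.9630,0.2696)
θ=349°: P = B + 2.27·ex + -3.29·ey = (5.7434,0.9173)

θ=255°: 3.47 -1.65
θ=349°: 5.74 0.92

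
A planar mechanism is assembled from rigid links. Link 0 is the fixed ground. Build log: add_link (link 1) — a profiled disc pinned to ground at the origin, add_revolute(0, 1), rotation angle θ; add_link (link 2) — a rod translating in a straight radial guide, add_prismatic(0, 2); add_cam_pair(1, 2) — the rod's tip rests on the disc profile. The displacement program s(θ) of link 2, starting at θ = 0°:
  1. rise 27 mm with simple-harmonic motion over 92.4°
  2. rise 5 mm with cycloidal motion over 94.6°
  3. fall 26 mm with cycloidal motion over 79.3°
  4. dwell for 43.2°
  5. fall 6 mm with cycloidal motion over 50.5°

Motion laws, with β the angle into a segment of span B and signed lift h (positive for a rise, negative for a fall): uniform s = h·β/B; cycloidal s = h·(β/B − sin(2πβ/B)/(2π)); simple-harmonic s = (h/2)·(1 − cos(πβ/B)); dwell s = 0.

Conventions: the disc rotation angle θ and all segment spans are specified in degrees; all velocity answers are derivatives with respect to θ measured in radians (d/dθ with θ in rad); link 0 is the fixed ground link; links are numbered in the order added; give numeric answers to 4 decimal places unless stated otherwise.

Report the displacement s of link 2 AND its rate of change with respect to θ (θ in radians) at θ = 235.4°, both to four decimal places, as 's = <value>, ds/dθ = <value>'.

seg 1 [0°–92.4°] simple-harmonic, h=27: full span → s += 27 → s = 27.0000
seg 2 [92.4°–187°] cycloidal, h=5: full span → s += 5 → s = 32.0000
seg 3 [187°–266.3°] cycloidal, h=-26: θ=235.4° here. β=48.4, B=79.3. -26·(0.6103 − sin(2π·0.6103)/(2π)) = -18.5133 → s = 13.4867
velocity in seg [187°–266.3°] (cycloidal), θ in radians: β = 48.4° = 0.8447 rad, B = 79.3° = 1.3840 rad; ds/dθ = (h/B)(1 − cos(2πβ/B)) = ((-26)/1.3840)(1 − cos(2π·0.6103)) = -33.234329 mm/rad

s = 13.4867, ds/dθ = -33.2343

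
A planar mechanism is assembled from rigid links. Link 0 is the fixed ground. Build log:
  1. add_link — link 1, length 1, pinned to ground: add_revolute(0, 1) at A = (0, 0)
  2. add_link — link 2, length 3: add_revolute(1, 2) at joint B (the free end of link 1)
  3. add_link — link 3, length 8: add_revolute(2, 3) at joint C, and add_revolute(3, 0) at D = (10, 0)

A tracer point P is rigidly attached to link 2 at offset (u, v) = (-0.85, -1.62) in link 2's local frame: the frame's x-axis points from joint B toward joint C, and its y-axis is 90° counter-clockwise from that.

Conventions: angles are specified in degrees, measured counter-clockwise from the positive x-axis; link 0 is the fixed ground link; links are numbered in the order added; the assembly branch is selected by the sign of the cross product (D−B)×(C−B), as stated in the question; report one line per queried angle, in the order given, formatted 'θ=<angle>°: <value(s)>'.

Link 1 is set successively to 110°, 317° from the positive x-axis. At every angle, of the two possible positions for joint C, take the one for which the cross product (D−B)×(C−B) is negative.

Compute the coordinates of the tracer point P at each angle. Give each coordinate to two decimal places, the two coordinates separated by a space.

A=(0,0), D=(10.00,0)
θ=110°: B = A + 1.00·(cos110°, sin110°) = (-0.3420, 0.9397)
θ=110°: |BD| = 10.3846
θ=110°: circle(B,3.00) ∩ circle(D,8.00): a=2.5442, h=1.5897
θ=110°:   candidates: C₊=(2.3356,2.2927) cross=16.509; C₋=(2.0479,-0.8737) cross=-16.509
θ=110°:   branch - wants cross < 0 → take C=(2.0479,-0.8737) (cross=-16.509)
θ=110°: ex = (C−B)/|BC| = (0.7966,-0.6045); ey = (0.6045,0.7966)
θ=110°: P = B + -0.85·ex + -1.62·ey = (-1.9984,0.1630)
θ=317°: B = A + 1.00·(cos317°, sin317°) = (0.7314, -0.6820)
θ=317°: |BD| = 9.2937
θ=317°: circle(B,3.00) ∩ circle(D,8.00): a=1.6879, h=2.4801
θ=317°:   candidates: C₊=(2.2327,1.9153) cross=23.050; C₋=(2.5967,-3.0316) cross=-23.050
θ=317°:   branch - wants cross < 0 → take C=(2.5967,-3.0316) (cross=-23.050)
θ=317°: ex = (C−B)/|BC| = (0.6218,-0.7832); ey = (0.7832,0.6218)
θ=317°: P = B + -0.85·ex + -1.62·ey = (-1.0659,-1.0235)

θ=110°: -2.00 0.16
θ=317°: -1.07 -1.02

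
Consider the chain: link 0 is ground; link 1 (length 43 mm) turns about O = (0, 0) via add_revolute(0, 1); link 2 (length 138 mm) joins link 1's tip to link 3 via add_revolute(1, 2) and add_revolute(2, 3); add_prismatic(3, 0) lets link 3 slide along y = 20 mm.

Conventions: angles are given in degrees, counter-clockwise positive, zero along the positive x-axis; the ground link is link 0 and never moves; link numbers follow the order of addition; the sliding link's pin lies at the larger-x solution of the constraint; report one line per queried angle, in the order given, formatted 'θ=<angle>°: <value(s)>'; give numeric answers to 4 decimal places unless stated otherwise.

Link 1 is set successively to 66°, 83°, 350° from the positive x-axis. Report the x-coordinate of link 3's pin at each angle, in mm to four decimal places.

geometry: r = 43 mm, L = 138 mm, e = 20 mm
θ=66°: crank pin P = (r cos θ, r sin θ) = (17.489676, 39.282455)
θ=66°: h = r sin θ − e = 39.282455 − 20 = 19.282455
θ=66°: x = r cos θ + √(L² − h²) = 17.489676 + 136.646211 = 154.135887
θ=83°: crank pin P = (r cos θ, r sin θ) = (5.240382, 42.679485)
θ=83°: h = r sin θ − e = 42.679485 − 20 = 22.679485
θ=83°: x = r cos θ + √(L² − h²) = 5.240382 + 136.123624 = 141.364006
θ=350°: crank pin P = (r cos θ, r sin θ) = (42.346733, -7.466872)
θ=350°: h = r sin θ − e = -7.466872 − 20 = -27.466872
θ=350°: x = r cos θ + √(L² − h²) = 42.346733 + 135.238940 = 177.585674

θ=66°: 154.1359
θ=83°: 141.3640
θ=350°: 177.5857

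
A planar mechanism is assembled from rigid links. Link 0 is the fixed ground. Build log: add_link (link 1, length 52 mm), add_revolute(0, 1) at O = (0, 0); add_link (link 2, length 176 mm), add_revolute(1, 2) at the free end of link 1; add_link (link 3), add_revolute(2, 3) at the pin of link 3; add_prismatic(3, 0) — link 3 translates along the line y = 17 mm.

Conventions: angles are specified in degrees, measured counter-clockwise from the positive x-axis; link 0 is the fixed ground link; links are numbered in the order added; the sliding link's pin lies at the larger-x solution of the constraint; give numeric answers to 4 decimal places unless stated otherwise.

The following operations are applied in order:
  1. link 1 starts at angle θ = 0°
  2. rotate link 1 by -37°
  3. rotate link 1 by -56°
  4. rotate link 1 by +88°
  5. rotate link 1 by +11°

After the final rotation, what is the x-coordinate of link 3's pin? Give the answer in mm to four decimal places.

geometry: r = 52 mm, L = 176 mm, e = 17 mm; θ starts at 0°
rotate link 1 by -37°: θ ← 0° -37° = -37°
rotate link 1 by -56°: θ ← -37° -56° = -93°
rotate link 1 by +88°: θ ← -93° +88° = -5°
rotate link 1 by +11°: θ ← -5° +11° = 6°
crank pin P = (r cos θ, r sin θ) = (51.715139, 5.435480)
h = r sin θ − e = 5.435480 − 17 = -11.564520
x = r cos θ + √(L² − h²) = 51.715139 + 175.619651 = 227.334790

227.3348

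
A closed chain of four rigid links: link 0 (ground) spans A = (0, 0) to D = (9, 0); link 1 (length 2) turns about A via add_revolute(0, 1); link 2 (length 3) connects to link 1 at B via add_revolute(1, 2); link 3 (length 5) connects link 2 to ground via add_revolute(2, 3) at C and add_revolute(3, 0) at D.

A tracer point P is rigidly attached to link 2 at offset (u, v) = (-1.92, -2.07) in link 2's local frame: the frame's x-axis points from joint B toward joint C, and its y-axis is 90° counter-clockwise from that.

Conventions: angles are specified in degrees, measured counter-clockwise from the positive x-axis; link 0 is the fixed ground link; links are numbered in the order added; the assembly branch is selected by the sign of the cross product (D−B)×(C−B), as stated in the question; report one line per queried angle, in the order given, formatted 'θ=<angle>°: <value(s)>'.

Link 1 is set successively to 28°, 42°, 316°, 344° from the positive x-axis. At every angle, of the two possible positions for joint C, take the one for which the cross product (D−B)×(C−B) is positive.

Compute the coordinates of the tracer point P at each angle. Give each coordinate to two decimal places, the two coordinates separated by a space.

A=(0,0), D=(9.00,0)
θ=28°: B = A + 2.00·(cos28°, sin28°) = (1.7659, 0.9389)
θ=28°: |BD| = 7.2948
θ=28°: circle(B,3.00) ∩ circle(D,5.00): a=2.5507, h=1.5792
θ=28°:   candidates: C₊=(4.4987,2.1767) cross=11.520; C₋=(4.0921,-0.9554) cross=-11.520
θ=28°:   branch + wants cross > 0 → take C=(4.4987,2.1767) (cross=11.520)
θ=28°: ex = (C−B)/|BC| = (0.9109,0.4126); ey = (-0.4126,0.9109)
θ=28°: P = B + -1.92·ex + -2.07·ey = (0.8710,-1.7388)
θ=42°: B = A + 2.00·(cos42°, sin42°) = (1.4863, 1.3383)
θ=42°: |BD| = 7.6320
θ=42°: circle(B,3.00) ∩ circle(D,5.00): a=2.7678, h=1.1574
θ=42°:   candidates: C₊=(4.4141,1.9924) cross=8.833; C₋=(4.0082,-0.2865) cross=-8.833
θ=42°:   branch + wants cross > 0 → take C=(4.4141,1.9924) (cross=8.833)
θ=42°: ex = (C−B)/|BC| = (0.9759,0.2180); ey = (-0.2180,0.9759)
θ=42°: P = B + -1.92·ex + -2.07·ey = (0.0638,-1.1006)
θ=316°: B = A + 2.00·(cos316°, sin316°) = (1.4387, -1.3893)
θ=316°: |BD| = 7.6879
θ=316°: circle(B,3.00) ∩ circle(D,5.00): a=2.8034, h=1.0683
θ=316°:   candidates: C₊=(4.0028,0.1680) cross=8.213; C₋=(4.3889,-1.9334) cross=-8.213
θ=316°:   branch + wants cross > 0 → take C=(4.0028,0.1680) (cross=8.213)
θ=316°: ex = (C−B)/|BC| = (0.8547,0.5191); ey = (-0.5191,0.8547)
θ=316°: P = B + -1.92·ex + -2.07·ey = (0.8722,-4.1552)
θ=344°: B = A + 2.00·(cos344°, sin344°) = (1.9225, -0.5513)
θ=344°: |BD| = 7.0989
θ=344°: circle(B,3.00) ∩ circle(D,5.00): a=2.4225, h=1.7696
θ=344°:   candidates: C₊=(4.2003,1.4011) cross=12.562; C₋=(4.4751,-2.1274) cross=-12.562
θ=344°:   branch + wants cross > 0 → take C=(4.2003,1.4011) (cross=12.562)
θ=344°: ex = (C−B)/|BC| = (0.7593,0.6508); ey = (-0.6508,0.7593)
θ=344°: P = B + -1.92·ex + -2.07·ey = (1.8119,-3.3725)

θ=28°: 0.87 -1.74
θ=42°: 0.06 -1.10
θ=316°: 0.87 -4.16
θ=344°: 1.81 -3.37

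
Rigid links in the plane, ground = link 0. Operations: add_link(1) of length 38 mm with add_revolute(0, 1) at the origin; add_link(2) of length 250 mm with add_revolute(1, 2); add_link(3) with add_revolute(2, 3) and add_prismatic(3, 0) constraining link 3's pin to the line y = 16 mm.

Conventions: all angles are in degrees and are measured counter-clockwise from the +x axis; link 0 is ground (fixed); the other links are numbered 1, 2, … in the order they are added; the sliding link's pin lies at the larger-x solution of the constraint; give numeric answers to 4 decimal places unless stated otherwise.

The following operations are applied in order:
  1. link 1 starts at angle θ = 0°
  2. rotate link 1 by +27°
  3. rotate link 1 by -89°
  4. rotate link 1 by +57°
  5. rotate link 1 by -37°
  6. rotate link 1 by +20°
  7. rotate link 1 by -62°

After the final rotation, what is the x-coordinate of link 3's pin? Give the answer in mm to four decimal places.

geometry: r = 38 mm, L = 250 mm, e = 16 mm; θ starts at 0°
rotate link 1 by +27°: θ ← 0° +27° = 27°
rotate link 1 by -89°: θ ← 27° -89° = -62°
rotate link 1 by +57°: θ ← -62° +57° = -5°
rotate link 1 by -37°: θ ← -5° -37° = -42°
rotate link 1 by +20°: θ ← -42° +20° = -22°
rotate link 1 by -62°: θ ← -22° -62° = -84°
crank pin P = (r cos θ, r sin θ) = (3.972082, -37.791832)
h = r sin θ − e = -37.791832 − 16 = -53.791832
x = r cos θ + √(L² − h²) = 3.972082 + 244.144299 = 248.116381

248.1164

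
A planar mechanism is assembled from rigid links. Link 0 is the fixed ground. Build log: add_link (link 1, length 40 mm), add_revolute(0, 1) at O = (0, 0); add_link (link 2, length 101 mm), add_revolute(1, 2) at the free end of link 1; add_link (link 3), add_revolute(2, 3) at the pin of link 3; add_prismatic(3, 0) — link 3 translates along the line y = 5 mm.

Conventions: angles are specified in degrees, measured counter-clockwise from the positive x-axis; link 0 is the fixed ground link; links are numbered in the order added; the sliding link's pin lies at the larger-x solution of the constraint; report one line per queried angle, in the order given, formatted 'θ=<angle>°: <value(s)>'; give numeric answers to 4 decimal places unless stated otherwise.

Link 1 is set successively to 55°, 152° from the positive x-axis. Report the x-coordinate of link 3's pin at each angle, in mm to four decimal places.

geometry: r = 40 mm, L = 101 mm, e = 5 mm
θ=55°: crank pin P = (r cos θ, r sin θ) = (22.943057, 32.766082)
θ=55°: h = r sin θ − e = 32.766082 − 5 = 27.766082
θ=55°: x = r cos θ + √(L² − h²) = 22.943057 + 97.108417 = 120.051475
θ=152°: crank pin P = (r cos θ, r sin θ) = (-35.317904, 18.778863)
θ=152°: h = r sin θ − e = 18.778863 − 5 = 13.778863
θ=152°: x = r cos θ + √(L² − h²) = -35.317904 + 100.055699 = 64.737796

θ=55°: 120.0515
θ=152°: 64.7378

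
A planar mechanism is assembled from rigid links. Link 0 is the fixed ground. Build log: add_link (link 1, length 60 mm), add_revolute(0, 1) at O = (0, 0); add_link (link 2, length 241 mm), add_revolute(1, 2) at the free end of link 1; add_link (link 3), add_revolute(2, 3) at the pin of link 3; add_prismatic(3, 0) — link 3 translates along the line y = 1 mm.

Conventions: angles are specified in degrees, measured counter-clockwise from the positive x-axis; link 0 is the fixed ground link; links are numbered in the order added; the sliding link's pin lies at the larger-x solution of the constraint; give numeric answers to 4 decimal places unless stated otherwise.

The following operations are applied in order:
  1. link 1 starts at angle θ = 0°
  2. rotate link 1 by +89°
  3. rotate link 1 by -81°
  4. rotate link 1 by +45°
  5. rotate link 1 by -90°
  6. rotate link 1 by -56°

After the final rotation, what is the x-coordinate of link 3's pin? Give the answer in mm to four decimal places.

geometry: r = 60 mm, L = 241 mm, e = 1 mm; θ starts at 0°
rotate link 1 by +89°: θ ← 0° +89° = 89°
rotate link 1 by -81°: θ ← 89° -81° = 8°
rotate link 1 by +45°: θ ← 8° +45° = 53°
rotate link 1 by -90°: θ ← 53° -90° = -37°
rotate link 1 by -56°: θ ← -37° -56° = -93°
crank pin P = (r cos θ, r sin θ) = (-3.140157, -59.917772)
h = r sin θ − e = -59.917772 − 1 = -60.917772
x = r cos θ + √(L² − h²) = -3.140157 + 233.173809 = 230.033651

230.0337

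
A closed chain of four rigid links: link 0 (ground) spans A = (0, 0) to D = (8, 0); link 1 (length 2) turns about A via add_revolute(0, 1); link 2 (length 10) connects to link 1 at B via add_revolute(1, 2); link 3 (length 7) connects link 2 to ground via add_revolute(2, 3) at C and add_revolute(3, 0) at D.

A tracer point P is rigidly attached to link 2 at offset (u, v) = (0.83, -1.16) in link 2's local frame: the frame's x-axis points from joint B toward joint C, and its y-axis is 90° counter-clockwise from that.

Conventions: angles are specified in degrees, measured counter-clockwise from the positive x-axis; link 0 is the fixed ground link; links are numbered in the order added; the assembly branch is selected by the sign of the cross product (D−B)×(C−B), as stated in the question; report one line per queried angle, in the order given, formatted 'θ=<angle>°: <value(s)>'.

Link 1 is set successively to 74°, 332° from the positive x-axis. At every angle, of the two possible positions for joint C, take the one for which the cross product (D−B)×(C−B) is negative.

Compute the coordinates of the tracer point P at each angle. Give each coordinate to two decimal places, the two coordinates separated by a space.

A=(0,0), D=(8.00,0)
θ=74°: B = A + 2.00·(cos74°, sin74°) = (0.5513, 1.9225)
θ=74°: |BD| = 7.6928
θ=74°: circle(B,10.00) ∩ circle(D,7.00): a=7.1612, h=6.9798
θ=74°:   candidates: C₊=(9.2296,6.8912) cross=53.694; C₋=(5.7409,-6.6254) cross=-53.694
θ=74°:   branch - wants cross < 0 → take C=(5.7409,-6.6254) (cross=-53.694)
θ=74°: ex = (C−B)/|BC| = (0.5190,-0.8548); ey = (0.8548,0.5190)
θ=74°: P = B + 0.83·ex + -1.16·ey = (-0.0095,0.6110)
θ=332°: B = A + 2.00·(cos332°, sin332°) = (1.7659, -0.9389)
θ=332°: |BD| = 6.3044
θ=332°: circle(B,10.00) ∩ circle(D,7.00): a=7.1970, h=6.9429
θ=332°:   candidates: C₊=(7.8486,6.9984) cross=43.771; C₋=(9.9166,-6.7325) cross=-43.771
θ=332°:   branch - wants cross < 0 → take C=(9.9166,-6.7325) (cross=-43.771)
θ=332°: ex = (C−B)/|BC| = (0.8151,-0.5794); ey = (0.5794,0.8151)
θ=332°: P = B + 0.83·ex + -1.16·ey = (1.7704,-2.3653)

θ=74°: -0.01 0.61
θ=332°: 1.77 -2.37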